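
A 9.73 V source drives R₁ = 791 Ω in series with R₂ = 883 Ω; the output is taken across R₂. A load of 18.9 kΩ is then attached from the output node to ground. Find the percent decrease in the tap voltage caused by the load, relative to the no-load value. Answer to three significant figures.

2.16 %

The divider's output (Thévenin) resistance is R₁‖R₂ = 417.2 Ω.
Fractional drop under load = R_th/(R_th + R_L) = 417.2 / (417.2 + 18900) = 0.02160.
So the output falls by 2.16 %.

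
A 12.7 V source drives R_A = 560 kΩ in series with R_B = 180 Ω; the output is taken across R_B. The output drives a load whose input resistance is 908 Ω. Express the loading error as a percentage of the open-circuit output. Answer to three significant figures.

16.5 %

Unloaded V = 12.7 × 180/560200 = 0.004081 V.
Loaded: R_B‖R_L = 150.2 Ω, giving V = 12.7 × 150.2/560200 = 0.003406 V.
Drop = (0.004081 − 0.003406) / 0.004081 = 16.5 %.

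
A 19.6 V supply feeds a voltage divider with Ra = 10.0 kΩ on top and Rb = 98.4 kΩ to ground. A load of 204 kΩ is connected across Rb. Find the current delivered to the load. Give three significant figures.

I_L ≈ 0.0835 mA

Rb‖R_L = 66.38 kΩ; V_out = 19.6 × 66.38/76.38 = 17.03 V.
I_L = V_out / R_L = 17.03 / 204 kΩ = 0.0835 mA.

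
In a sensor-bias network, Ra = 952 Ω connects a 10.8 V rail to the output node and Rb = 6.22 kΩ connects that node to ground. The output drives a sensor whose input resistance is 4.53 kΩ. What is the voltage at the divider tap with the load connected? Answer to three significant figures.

V_out ≈ 7.92 V

The load sits in parallel with Rb: Rb‖R_L = (6220 × 4530) / (6220 + 4530) = 2621 Ω.
V_out = 10.8 × 2621 / (952 + 2621) = 10.8 × 2621/3573 = 7.92 V.
(Unloaded it would have been 9.37 V.)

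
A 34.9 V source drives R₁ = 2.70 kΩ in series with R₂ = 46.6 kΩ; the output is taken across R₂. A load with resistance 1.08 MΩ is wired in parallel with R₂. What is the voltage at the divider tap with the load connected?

The load sits in parallel with R₂: R₂‖R_L = (46.6 × 1080) / (46.6 + 1080) = 44.67 kΩ.
V_out = 34.9 × 44.67 / (2.70 + 44.67) = 34.9 × 44.67/47.37 = 32.9 V.

V_out ≈ 32.9 V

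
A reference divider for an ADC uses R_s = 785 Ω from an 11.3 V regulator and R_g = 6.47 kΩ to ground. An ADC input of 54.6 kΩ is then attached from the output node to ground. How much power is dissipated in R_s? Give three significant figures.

Total resistance from the source is R_s + (R_g‖R_L) = 6570 Ω, so I = 11.3/6570 Ω = 1.720 mA.
P = I²·R_s = (1.720 mA)² × 785 Ω = 2.32 mW.

P ≈ 2.32 mW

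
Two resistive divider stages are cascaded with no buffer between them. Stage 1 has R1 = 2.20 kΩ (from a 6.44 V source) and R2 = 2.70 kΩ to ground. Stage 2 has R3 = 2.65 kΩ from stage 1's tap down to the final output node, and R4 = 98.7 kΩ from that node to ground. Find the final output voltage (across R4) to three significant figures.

Stage 2 presents R3+R4 = 101.3 kΩ as a load on stage 1's tap.
Stage 1's lower leg becomes R2‖(R3+R4) = 2.630 kΩ, so V_mid = 6.44 × 2.630/4.830 = 3.507 V.
Stage 2 is itself unloaded: V_out = V_mid × R4/(R3+R4) = 3.507 × 98.7/101.3 = 3.41 V.

V_out ≈ 3.41 V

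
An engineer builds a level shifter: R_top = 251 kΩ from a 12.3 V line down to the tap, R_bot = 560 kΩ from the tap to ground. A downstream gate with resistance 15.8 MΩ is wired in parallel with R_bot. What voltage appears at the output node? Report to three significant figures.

The load sits in parallel with R_bot: R_bot‖R_L = (560 × 15800) / (560 + 15800) = 540.8 kΩ.
V_out = 12.3 × 540.8 / (251 + 540.8) = 12.3 × 540.8/791.8 = 8.40 V.
(Unloaded it would have been 8.49 V.)

V_out ≈ 8.40 V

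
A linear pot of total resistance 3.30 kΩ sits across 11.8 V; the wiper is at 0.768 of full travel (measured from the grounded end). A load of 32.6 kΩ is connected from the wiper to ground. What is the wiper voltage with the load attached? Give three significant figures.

V ≈ 8.90 V

The wiper splits the pot into (1−α)R = 765.6 Ω above and αR = 2534 Ω below.
Lower section ‖ load = 2352 Ω.
V_wiper = 11.8 × 2352/(765.6 + 2352) = 8.90 V.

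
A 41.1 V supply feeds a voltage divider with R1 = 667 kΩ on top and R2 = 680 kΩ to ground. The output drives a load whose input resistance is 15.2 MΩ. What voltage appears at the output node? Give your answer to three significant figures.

The load sits in parallel with R2: R2‖R_L = (680 × 15200) / (680 + 15200) = 650.9 kΩ.
V_out = 41.1 × 650.9 / (667 + 650.9) = 41.1 × 650.9/1318 = 20.3 V.

V_out ≈ 20.3 V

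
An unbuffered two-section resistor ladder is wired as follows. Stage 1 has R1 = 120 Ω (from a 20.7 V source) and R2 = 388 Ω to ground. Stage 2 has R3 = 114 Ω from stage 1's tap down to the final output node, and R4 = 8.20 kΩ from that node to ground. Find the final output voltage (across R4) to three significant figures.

V_out ≈ 15.4 V

Stage 2 presents R3+R4 = 8314 Ω as a load on stage 1's tap.
Stage 1's lower leg becomes R2‖(R3+R4) = 370.7 Ω, so V_mid = 20.7 × 370.7/490.7 = 15.64 V.
Stage 2 is itself unloaded: V_out = V_mid × R4/(R3+R4) = 15.64 × 8200/8314 = 15.4 V.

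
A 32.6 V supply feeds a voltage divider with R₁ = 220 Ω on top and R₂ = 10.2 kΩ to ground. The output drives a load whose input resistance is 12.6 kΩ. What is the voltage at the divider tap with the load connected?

V_out ≈ 31.4 V

The load sits in parallel with R₂: R₂‖R_L = (10200 × 12600) / (10200 + 12600) = 5637 Ω.
V_out = 32.6 × 5637 / (220 + 5637) = 32.6 × 5637/5857 = 31.4 V.
(Unloaded it would have been 31.9 V.)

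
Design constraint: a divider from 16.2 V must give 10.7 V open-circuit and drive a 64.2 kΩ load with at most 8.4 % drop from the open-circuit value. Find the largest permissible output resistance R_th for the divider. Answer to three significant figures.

R_th ≤ 5.89 kΩ

Loading drop = R_th/(R_th + R_L) ≤ 0.0840, so R_th ≤ R_L · ε/(1−ε) = 64.2 kΩ × 0.0840/0.9160 = 5.89 kΩ.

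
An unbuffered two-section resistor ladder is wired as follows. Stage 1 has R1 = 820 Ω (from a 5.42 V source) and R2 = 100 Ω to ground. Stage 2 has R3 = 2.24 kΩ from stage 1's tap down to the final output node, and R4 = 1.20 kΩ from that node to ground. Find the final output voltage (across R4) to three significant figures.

V_out ≈ 0.200 V

Stage 2 presents R3+R4 = 3440 Ω as a load on stage 1's tap.
Stage 1's lower leg becomes R2‖(R3+R4) = 97.18 Ω, so V_mid = 5.42 × 97.18/917.2 = 0.5743 V.
Stage 2 is itself unloaded: V_out = V_mid × R4/(R3+R4) = 0.5743 × 1200/3440 = 0.200 V.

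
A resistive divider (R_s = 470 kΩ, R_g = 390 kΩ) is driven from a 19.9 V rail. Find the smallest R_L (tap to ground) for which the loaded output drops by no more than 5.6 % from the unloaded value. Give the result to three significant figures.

R_L(min) ≈ 3.59 MΩ

Output resistance R_th = R_s‖R_g = (470 × 390)/860.0 = 213.1 kΩ.
The fractional drop is R_th/(R_th + R_L); requiring this ≤ 0.0560 gives R_L ≥ R_th(1/0.0560 − 1) = 213.1 × 16.86 = 3.59 MΩ.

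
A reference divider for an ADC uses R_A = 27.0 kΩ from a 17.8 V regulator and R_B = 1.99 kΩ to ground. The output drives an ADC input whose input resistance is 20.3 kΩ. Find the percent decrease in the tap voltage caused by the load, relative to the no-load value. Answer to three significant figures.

Unloaded V = 17.8 × 1.99/28.99 = 1.2219 V.
Loaded: R_B‖R_L = 1.812 kΩ, giving V = 17.8 × 1.812/28.81 = 1.1196 V.
Drop = (1.2219 − 1.1196) / 1.2219 = 8.37 %.

8.37 %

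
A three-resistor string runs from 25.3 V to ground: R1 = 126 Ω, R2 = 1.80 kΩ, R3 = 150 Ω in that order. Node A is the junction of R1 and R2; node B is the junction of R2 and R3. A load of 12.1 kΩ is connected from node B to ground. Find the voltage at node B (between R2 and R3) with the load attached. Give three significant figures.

V ≈ 1.81 V

At node B, R3 is in parallel with the load: R3‖R_L = 148.2 Ω.
Below node A the resistance is R2 + (R3‖R_L) = 1948 Ω, so V_A = 25.3 × 1948/2074 = 23.76 V.
Then V_B = V_A × (R3‖R_L)/(R2 + R3‖R_L) = 23.76 × 148.2/1948 = 1.81 V.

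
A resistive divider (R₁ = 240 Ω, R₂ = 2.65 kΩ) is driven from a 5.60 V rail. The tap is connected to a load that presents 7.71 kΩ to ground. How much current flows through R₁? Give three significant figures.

R₂‖R_L = 1972 Ω, so the source sees R₁ + R₂‖R_L = 2212 Ω.
I = 5.60 V / 2212 Ω = 2.53 mA.

I ≈ 2.53 mA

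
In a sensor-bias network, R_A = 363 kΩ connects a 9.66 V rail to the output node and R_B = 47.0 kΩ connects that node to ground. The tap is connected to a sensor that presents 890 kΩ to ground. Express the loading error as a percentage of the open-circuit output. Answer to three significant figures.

The divider's output (Thévenin) resistance is R_A‖R_B = 41.61 kΩ.
Fractional drop under load = R_th/(R_th + R_L) = 41.61 / (41.61 + 890) = 0.04467.
So the output falls by 4.47 %.

4.47 %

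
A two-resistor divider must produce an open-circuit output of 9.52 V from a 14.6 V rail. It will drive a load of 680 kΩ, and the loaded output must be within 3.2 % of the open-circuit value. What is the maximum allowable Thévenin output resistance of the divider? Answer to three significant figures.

R_th ≤ 22.5 kΩ

Loading drop = R_th/(R_th + R_L) ≤ 0.0320, so R_th ≤ R_L · ε/(1−ε) = 680 kΩ × 0.0320/0.9680 = 22.5 kΩ.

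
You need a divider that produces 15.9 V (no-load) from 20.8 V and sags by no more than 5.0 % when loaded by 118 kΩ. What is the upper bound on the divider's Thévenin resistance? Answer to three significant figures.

R_th ≤ 6.21 kΩ

Loading drop = R_th/(R_th + R_L) ≤ 0.0500, so R_th ≤ R_L · ε/(1−ε) = 118 kΩ × 0.0500/0.9500 = 6.21 kΩ.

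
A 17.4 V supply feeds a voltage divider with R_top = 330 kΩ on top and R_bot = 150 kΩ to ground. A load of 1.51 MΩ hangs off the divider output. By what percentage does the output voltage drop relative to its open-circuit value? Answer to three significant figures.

The divider's output (Thévenin) resistance is R_top‖R_bot = 103.1 kΩ.
Fractional drop under load = R_th/(R_th + R_L) = 103.1 / (103.1 + 1510) = 0.06393.
So the output falls by 6.39 %.

6.39 %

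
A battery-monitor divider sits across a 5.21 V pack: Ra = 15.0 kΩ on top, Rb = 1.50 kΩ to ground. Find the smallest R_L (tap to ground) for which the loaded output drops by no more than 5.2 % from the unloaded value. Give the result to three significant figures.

Output resistance R_th = Ra‖Rb = (15.0 × 1.50)/16.50 = 1.364 kΩ.
The fractional drop is R_th/(R_th + R_L); requiring this ≤ 0.0520 gives R_L ≥ R_th(1/0.0520 − 1) = 1.364 × 18.23 = 24.9 kΩ.

R_L(min) ≈ 24.9 kΩ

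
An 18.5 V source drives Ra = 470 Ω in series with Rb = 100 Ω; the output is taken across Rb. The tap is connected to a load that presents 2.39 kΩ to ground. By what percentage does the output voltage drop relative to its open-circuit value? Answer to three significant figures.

3.33 %

The divider's output (Thévenin) resistance is Ra‖Rb = 82.46 Ω.
Fractional drop under load = R_th/(R_th + R_L) = 82.46 / (82.46 + 2390) = 0.03335.
So the output falls by 3.33 %.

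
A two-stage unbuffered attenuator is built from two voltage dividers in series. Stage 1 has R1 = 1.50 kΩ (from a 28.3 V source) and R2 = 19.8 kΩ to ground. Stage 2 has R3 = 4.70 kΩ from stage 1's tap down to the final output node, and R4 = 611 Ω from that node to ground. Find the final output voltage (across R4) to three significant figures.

Stage 2 presents R3+R4 = 5311 Ω as a load on stage 1's tap.
Stage 1's lower leg becomes R2‖(R3+R4) = 4188 Ω, so V_mid = 28.3 × 4188/5688 = 20.84 V.
Stage 2 is itself unloaded: V_out = V_mid × R4/(R3+R4) = 20.84 × 611/5311 = 2.40 V.

V_out ≈ 2.40 V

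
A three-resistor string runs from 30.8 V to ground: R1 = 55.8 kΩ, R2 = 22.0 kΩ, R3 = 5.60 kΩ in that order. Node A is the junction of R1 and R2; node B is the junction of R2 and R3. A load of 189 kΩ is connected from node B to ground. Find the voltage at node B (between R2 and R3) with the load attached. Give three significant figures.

V ≈ 2.01 V

At node B, R3 is in parallel with the load: R3‖R_L = 5.439 kΩ.
Below node A the resistance is R2 + (R3‖R_L) = 27.44 kΩ, so V_A = 30.8 × 27.44/83.24 = 10.15 V.
Then V_B = V_A × (R3‖R_L)/(R2 + R3‖R_L) = 10.15 × 5.439/27.44 = 2.01 V.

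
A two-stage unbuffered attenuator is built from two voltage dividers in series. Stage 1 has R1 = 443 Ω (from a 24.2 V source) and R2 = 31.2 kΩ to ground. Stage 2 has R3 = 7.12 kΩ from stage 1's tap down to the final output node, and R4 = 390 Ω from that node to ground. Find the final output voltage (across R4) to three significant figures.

Stage 2 presents R3+R4 = 7510 Ω as a load on stage 1's tap.
Stage 1's lower leg becomes R2‖(R3+R4) = 6053 Ω, so V_mid = 24.2 × 6053/6496 = 22.55 V.
Stage 2 is itself unloaded: V_out = V_mid × R4/(R3+R4) = 22.55 × 390/7510 = 1.17 V.

V_out ≈ 1.17 V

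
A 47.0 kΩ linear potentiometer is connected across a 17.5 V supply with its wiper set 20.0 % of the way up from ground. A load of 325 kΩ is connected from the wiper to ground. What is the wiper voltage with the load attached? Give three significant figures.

V ≈ 3.42 V

The wiper splits the pot into (1−α)R = 37.60 kΩ above and αR = 9.400 kΩ below.
Lower section ‖ load = 9.136 kΩ.
V_wiper = 17.5 × 9.136/(37.60 + 9.136) = 3.42 V.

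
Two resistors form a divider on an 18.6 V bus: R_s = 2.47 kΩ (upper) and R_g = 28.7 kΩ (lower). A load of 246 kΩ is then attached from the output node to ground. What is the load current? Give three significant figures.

I_L ≈ 0.0690 mA

R_g‖R_L = 25.70 kΩ; V_out = 18.6 × 25.70/28.17 = 16.97 V.
I_L = V_out / R_L = 16.97 / 246 kΩ = 0.0690 mA.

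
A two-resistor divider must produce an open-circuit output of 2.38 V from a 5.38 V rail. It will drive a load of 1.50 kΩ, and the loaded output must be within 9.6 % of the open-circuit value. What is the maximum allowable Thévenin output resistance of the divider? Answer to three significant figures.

Loading drop = R_th/(R_th + R_L) ≤ 0.0960, so R_th ≤ R_L · ε/(1−ε) = 1.50 kΩ × 0.0960/0.9040 = 159 Ω.
(Any R1, R2 with R2/(R1+R2) = 0.442 and R1‖R2 ≤ 159 Ω will meet the spec.)

R_th ≤ 159 Ω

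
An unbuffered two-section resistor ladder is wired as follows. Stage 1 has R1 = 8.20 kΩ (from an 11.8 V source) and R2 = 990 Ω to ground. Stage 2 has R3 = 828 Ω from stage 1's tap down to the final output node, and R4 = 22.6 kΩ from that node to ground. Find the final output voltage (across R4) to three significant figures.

V_out ≈ 1.18 V

Stage 2 presents R3+R4 = 23430 Ω as a load on stage 1's tap.
Stage 1's lower leg becomes R2‖(R3+R4) = 949.9 Ω, so V_mid = 11.8 × 949.9/9150 = 1.225 V.
Stage 2 is itself unloaded: V_out = V_mid × R4/(R3+R4) = 1.225 × 22600/23430 = 1.18 V.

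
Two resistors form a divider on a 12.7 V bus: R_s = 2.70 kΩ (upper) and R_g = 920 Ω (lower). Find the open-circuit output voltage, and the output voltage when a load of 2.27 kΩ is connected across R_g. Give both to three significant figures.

Open-circuit: V = 12.7 × 920/(2700 + 920) = 3.23 V.
With the load, R_g becomes R_g‖R_L = 654.7 Ω, so V = 12.7 × 654.7/3355 = 2.48 V.

Unloaded: 3.23 V; loaded: 2.48 V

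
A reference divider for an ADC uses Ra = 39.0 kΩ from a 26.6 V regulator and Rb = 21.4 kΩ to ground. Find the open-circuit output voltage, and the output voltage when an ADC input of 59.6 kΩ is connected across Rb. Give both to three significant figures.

Unloaded: 9.42 V; loaded: 7.65 V

Open-circuit: V = 26.6 × 21.4/(39.0 + 21.4) = 9.42 V.
With the load, Rb becomes Rb‖R_L = 15.75 kΩ, so V = 26.6 × 15.75/54.75 = 7.65 V.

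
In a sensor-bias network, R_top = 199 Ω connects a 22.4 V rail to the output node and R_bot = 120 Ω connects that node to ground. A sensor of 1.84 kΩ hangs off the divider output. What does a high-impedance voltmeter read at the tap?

V_out ≈ 8.10 V

The load sits in parallel with R_bot: R_bot‖R_L = (120 × 1840) / (120 + 1840) = 112.7 Ω.
V_out = 22.4 × 112.7 / (199 + 112.7) = 22.4 × 112.7/311.7 = 8.10 V.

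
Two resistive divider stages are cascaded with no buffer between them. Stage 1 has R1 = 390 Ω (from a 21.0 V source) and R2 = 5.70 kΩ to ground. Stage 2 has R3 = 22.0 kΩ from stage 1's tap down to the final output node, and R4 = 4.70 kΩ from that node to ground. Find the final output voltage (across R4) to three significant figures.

Stage 2 presents R3+R4 = 26700 Ω as a load on stage 1's tap.
Stage 1's lower leg becomes R2‖(R3+R4) = 4697 Ω, so V_mid = 21.0 × 4697/5087 = 19.39 V.
Stage 2 is itself unloaded: V_out = V_mid × R4/(R3+R4) = 19.39 × 4700/26700 = 3.41 V.

V_out ≈ 3.41 V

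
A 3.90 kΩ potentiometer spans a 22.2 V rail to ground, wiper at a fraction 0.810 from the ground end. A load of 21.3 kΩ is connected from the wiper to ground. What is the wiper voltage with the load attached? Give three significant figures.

V ≈ 17.5 V

The wiper splits the pot into (1−α)R = 741.0 Ω above and αR = 3159 Ω below.
Lower section ‖ load = 2751 Ω.
V_wiper = 22.2 × 2751/(741.0 + 2751) = 17.5 V.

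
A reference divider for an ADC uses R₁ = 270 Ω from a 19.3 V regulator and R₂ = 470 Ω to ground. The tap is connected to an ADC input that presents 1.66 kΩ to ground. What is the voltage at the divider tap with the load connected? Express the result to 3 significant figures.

V_out ≈ 11.1 V

The load sits in parallel with R₂: R₂‖R_L = (470 × 1660) / (470 + 1660) = 366.3 Ω.
V_out = 19.3 × 366.3 / (270 + 366.3) = 19.3 × 366.3/636.3 = 11.1 V.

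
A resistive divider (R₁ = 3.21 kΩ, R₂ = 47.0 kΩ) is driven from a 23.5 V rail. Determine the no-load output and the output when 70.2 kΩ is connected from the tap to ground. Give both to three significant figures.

Open-circuit: V = 23.5 × 47.0/(3.21 + 47.0) = 22.0 V.
With the load, R₂ becomes R₂‖R_L = 28.15 kΩ, so V = 23.5 × 28.15/31.36 = 21.1 V.

Unloaded: 22.0 V; loaded: 21.1 V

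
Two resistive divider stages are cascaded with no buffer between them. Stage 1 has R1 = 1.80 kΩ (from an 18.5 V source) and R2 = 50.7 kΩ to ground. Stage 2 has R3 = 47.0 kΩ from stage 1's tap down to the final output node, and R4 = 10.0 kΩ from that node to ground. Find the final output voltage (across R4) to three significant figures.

Stage 2 presents R3+R4 = 57.00 kΩ as a load on stage 1's tap.
Stage 1's lower leg becomes R2‖(R3+R4) = 26.83 kΩ, so V_mid = 18.5 × 26.83/28.63 = 17.34 V.
Stage 2 is itself unloaded: V_out = V_mid × R4/(R3+R4) = 17.34 × 10.0/57.00 = 3.04 V.

V_out ≈ 3.04 V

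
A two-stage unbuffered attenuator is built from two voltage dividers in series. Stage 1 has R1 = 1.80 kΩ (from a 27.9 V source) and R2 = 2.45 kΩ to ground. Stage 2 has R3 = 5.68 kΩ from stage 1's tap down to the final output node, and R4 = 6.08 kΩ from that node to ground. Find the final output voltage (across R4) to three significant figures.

V_out ≈ 7.64 V

Stage 2 presents R3+R4 = 11.76 kΩ as a load on stage 1's tap.
Stage 1's lower leg becomes R2‖(R3+R4) = 2.028 kΩ, so V_mid = 27.9 × 2.028/3.828 = 14.78 V.
Stage 2 is itself unloaded: V_out = V_mid × R4/(R3+R4) = 14.78 × 6.08/11.76 = 7.64 V.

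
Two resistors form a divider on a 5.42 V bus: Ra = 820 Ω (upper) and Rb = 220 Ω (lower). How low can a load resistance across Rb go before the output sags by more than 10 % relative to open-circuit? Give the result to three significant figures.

R_L(min) ≈ 1.56 kΩ

Output resistance R_th = Ra‖Rb = (820 × 220)/1040 = 173.5 Ω.
The fractional drop is R_th/(R_th + R_L); requiring this ≤ 0.100 gives R_L ≥ R_th(1/0.100 − 1) = 173.5 × 9.000 = 1.56 kΩ.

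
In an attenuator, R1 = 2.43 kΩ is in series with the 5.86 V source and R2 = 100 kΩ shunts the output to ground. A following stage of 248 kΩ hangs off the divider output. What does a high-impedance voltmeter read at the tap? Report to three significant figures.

The load sits in parallel with R2: R2‖R_L = (100 × 248) / (100 + 248) = 71.26 kΩ.
V_out = 5.86 × 71.26 / (2.43 + 71.26) = 5.86 × 71.26/73.69 = 5.67 V.
(Unloaded it would have been 5.72 V.)

V_out ≈ 5.67 V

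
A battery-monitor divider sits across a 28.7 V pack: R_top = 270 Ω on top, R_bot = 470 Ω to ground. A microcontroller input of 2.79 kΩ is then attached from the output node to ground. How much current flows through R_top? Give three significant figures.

I ≈ 42.7 mA

R_bot‖R_L = 402.2 Ω, so the source sees R_top + R_bot‖R_L = 672.2 Ω.
I = 28.7 V / 672.2 Ω = 42.7 mA.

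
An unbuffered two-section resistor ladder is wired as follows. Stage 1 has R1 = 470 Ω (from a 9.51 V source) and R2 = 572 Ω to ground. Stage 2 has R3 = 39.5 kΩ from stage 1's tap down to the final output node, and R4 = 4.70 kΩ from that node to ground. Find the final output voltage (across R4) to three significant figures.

V_out ≈ 0.552 V

Stage 2 presents R3+R4 = 44200 Ω as a load on stage 1's tap.
Stage 1's lower leg becomes R2‖(R3+R4) = 564.7 Ω, so V_mid = 9.51 × 564.7/1035 = 5.190 V.
Stage 2 is itself unloaded: V_out = V_mid × R4/(R3+R4) = 5.190 × 4700/44200 = 0.552 V.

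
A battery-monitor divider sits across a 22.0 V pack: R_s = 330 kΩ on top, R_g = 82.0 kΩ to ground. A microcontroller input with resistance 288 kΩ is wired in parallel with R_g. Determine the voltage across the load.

V_out ≈ 3.57 V

The load sits in parallel with R_g: R_g‖R_L = (82.0 × 288) / (82.0 + 288) = 63.83 kΩ.
V_out = 22.0 × 63.83 / (330 + 63.83) = 22.0 × 63.83/393.8 = 3.57 V.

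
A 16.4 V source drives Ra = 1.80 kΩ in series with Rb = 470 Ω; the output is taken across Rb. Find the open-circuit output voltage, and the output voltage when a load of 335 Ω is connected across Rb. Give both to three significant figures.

Unloaded: 3.40 V; loaded: 1.61 V

Open-circuit: V = 16.4 × 470/(1800 + 470) = 3.40 V.
With the load, Rb becomes Rb‖R_L = 195.6 Ω, so V = 16.4 × 195.6/1996 = 1.61 V.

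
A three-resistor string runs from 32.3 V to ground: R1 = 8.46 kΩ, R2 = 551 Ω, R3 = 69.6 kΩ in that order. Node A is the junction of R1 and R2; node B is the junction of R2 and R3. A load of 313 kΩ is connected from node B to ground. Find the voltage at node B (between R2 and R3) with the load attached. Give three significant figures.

At node B, R3 is in parallel with the load: R3‖R_L = 56940 Ω.
Below node A the resistance is R2 + (R3‖R_L) = 57490 Ω, so V_A = 32.3 × 57490/65950 = 28.16 V.
Then V_B = V_A × (R3‖R_L)/(R2 + R3‖R_L) = 28.16 × 56940/57490 = 27.9 V.

V ≈ 27.9 V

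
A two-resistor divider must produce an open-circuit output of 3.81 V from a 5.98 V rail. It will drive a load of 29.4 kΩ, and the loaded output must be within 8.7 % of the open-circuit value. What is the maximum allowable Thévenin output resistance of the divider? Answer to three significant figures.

Loading drop = R_th/(R_th + R_L) ≤ 0.0870, so R_th ≤ R_L · ε/(1−ε) = 29.4 kΩ × 0.0870/0.9130 = 2.80 kΩ.
(Any R1, R2 with R2/(R1+R2) = 0.637 and R1‖R2 ≤ 2.80 kΩ will meet the spec.)

R_th ≤ 2.80 kΩ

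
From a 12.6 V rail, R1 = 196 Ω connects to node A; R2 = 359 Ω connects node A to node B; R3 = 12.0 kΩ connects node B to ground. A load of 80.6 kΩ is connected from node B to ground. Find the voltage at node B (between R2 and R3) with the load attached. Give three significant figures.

At node B, R3 is in parallel with the load: R3‖R_L = 10440 Ω.
Below node A the resistance is R2 + (R3‖R_L) = 10800 Ω, so V_A = 12.6 × 10800/11000 = 12.38 V.
Then V_B = V_A × (R3‖R_L)/(R2 + R3‖R_L) = 12.38 × 10440/10800 = 12.0 V.

V ≈ 12.0 V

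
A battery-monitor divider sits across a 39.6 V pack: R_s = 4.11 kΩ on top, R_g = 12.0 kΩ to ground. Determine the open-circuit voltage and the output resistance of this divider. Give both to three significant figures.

V_th is the open-circuit tap voltage: 39.6 × 12.0/(4.11 + 12.0) = 29.5 V.
With the supply zeroed, R_s and R_g appear in parallel from the tap: R_th = R_s‖R_g = (4.11 × 12.0)/16.11 = 3.06 kΩ.

V_th = 29.5 V, R_th = 3.06 kΩ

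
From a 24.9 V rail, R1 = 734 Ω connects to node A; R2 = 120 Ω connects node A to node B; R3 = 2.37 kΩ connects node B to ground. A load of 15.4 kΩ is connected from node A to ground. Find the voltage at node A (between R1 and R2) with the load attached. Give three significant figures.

Below node A the series string R2+R3 = 2490 Ω sits in parallel with the 15400 Ω load: 2143 Ω.
V_A = 24.9 × 2143/(734 + 2143) = 18.5 V.

V ≈ 18.5 V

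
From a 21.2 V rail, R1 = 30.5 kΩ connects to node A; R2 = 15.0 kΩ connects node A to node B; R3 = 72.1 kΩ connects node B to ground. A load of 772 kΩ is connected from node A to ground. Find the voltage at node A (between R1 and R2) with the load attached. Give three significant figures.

Below node A the series string R2+R3 = 87.10 kΩ sits in parallel with the 772 kΩ load: 78.27 kΩ.
V_A = 21.2 × 78.27/(30.5 + 78.27) = 15.3 V.

V ≈ 15.3 V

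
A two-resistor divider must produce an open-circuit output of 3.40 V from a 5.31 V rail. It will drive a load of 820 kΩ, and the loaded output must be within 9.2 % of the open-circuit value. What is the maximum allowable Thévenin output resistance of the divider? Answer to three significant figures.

Loading drop = R_th/(R_th + R_L) ≤ 0.0920, so R_th ≤ R_L · ε/(1−ε) = 820 kΩ × 0.0920/0.9080 = 83.1 kΩ.

R_th ≤ 83.1 kΩ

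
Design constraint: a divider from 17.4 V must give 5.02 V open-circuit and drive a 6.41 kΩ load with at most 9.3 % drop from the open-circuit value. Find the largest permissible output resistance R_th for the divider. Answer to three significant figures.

Loading drop = R_th/(R_th + R_L) ≤ 0.0930, so R_th ≤ R_L · ε/(1−ε) = 6.41 kΩ × 0.0930/0.9070 = 657 Ω.
(Any R1, R2 with R2/(R1+R2) = 0.289 and R1‖R2 ≤ 657 Ω will meet the spec.)

R_th ≤ 657 Ω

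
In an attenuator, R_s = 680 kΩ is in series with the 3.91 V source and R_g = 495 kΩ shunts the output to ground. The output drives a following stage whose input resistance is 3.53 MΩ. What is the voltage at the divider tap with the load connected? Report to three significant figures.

The load sits in parallel with R_g: R_g‖R_L = (495 × 3530) / (495 + 3530) = 434.1 kΩ.
V_out = 3.91 × 434.1 / (680 + 434.1) = 3.91 × 434.1/1114 = 1.52 V.

V_out ≈ 1.52 V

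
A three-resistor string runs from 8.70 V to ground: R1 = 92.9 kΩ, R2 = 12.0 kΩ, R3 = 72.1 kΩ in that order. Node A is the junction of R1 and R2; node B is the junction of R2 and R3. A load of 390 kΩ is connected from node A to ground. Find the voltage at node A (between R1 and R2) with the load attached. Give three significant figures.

V ≈ 3.71 V

Below node A the series string R2+R3 = 84.10 kΩ sits in parallel with the 390 kΩ load: 69.18 kΩ.
V_A = 8.70 × 69.18/(92.9 + 69.18) = 3.71 V.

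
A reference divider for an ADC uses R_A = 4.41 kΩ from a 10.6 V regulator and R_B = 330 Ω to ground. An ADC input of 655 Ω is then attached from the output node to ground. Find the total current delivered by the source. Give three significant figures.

R_B‖R_L = 219.4 Ω, so the source sees R_A + R_B‖R_L = 4629 Ω.
I = 10.6 V / 4629 Ω = 2.29 mA.

I ≈ 2.29 mA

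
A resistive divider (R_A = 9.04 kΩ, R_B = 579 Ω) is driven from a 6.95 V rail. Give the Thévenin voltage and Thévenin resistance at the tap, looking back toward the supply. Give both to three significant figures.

V_th = 0.418 V, R_th = 544 Ω

V_th is the open-circuit tap voltage: 6.95 × 579/(9040 + 579) = 0.418 V.
With the supply zeroed, R_A and R_B appear in parallel from the tap: R_th = R_A‖R_B = (9040 × 579)/9619 = 544 Ω.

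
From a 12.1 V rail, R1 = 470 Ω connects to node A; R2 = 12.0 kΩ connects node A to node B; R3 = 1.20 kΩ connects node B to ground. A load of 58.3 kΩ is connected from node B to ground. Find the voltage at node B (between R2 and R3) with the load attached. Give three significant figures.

At node B, R3 is in parallel with the load: R3‖R_L = 1176 Ω.
Below node A the resistance is R2 + (R3‖R_L) = 13180 Ω, so V_A = 12.1 × 13180/13650 = 11.68 V.
Then V_B = V_A × (R3‖R_L)/(R2 + R3‖R_L) = 11.68 × 1176/13180 = 1.04 V.

V ≈ 1.04 V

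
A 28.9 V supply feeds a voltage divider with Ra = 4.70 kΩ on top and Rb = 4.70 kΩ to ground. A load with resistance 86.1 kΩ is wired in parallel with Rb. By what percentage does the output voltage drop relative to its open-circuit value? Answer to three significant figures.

2.66 %

The divider's output (Thévenin) resistance is Ra‖Rb = 2.350 kΩ.
Fractional drop under load = R_th/(R_th + R_L) = 2.350 / (2.350 + 86.1) = 0.02657.
So the output falls by 2.66 %.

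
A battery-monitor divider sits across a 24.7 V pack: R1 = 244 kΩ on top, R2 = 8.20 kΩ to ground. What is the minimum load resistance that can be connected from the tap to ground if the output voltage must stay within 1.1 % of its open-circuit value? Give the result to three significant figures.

Output resistance R_th = R1‖R2 = (244 × 8.20)/252.2 = 7.933 kΩ.
The fractional drop is R_th/(R_th + R_L); requiring this ≤ 0.0110 gives R_L ≥ R_th(1/0.0110 − 1) = 7.933 × 89.91 = 713 kΩ.

R_L(min) ≈ 713 kΩ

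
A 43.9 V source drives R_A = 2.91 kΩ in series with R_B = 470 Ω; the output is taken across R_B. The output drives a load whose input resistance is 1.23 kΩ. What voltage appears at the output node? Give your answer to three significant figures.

The load sits in parallel with R_B: R_B‖R_L = (470 × 1230) / (470 + 1230) = 340.1 Ω.
V_out = 43.9 × 340.1 / (2910 + 340.1) = 43.9 × 340.1/3250 = 4.59 V.

V_out ≈ 4.59 V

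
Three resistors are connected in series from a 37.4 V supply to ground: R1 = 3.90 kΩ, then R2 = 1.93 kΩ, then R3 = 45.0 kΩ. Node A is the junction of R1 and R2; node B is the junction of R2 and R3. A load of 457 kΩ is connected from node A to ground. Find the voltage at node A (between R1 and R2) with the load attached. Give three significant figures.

V ≈ 34.3 V

Below node A the series string R2+R3 = 46.93 kΩ sits in parallel with the 457 kΩ load: 42.56 kΩ.
V_A = 37.4 × 42.56/(3.90 + 42.56) = 34.3 V.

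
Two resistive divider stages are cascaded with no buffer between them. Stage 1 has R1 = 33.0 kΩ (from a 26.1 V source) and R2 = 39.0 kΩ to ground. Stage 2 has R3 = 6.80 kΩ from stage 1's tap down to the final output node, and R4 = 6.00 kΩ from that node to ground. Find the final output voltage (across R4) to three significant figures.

Stage 2 presents R3+R4 = 12.80 kΩ as a load on stage 1's tap.
Stage 1's lower leg becomes R2‖(R3+R4) = 9.637 kΩ, so V_mid = 26.1 × 9.637/42.64 = 5.899 V.
Stage 2 is itself unloaded: V_out = V_mid × R4/(R3+R4) = 5.899 × 6.00/12.80 = 2.77 V.

V_out ≈ 2.77 V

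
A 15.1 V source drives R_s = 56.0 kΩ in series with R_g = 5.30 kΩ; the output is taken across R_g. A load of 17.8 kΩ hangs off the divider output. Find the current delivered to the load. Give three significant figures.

I_L ≈ 0.0577 mA

R_g‖R_L = 4.084 kΩ; V_out = 15.1 × 4.084/60.08 = 1.026 V.
I_L = V_out / R_L = 1.026 / 17.8 kΩ = 0.0577 mA.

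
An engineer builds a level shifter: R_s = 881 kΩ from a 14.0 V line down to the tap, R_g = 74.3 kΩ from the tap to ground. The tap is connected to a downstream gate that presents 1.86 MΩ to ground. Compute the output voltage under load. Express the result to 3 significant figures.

V_out ≈ 1.05 V

The load sits in parallel with R_g: R_g‖R_L = (74.3 × 1860) / (74.3 + 1860) = 71.45 kΩ.
V_out = 14.0 × 71.45 / (881 + 71.45) = 14.0 × 71.45/952.4 = 1.05 V.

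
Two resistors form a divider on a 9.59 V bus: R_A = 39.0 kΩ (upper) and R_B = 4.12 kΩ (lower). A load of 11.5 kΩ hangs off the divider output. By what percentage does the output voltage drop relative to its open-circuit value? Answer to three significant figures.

24.5 %

Unloaded V = 9.59 × 4.12/43.12 = 0.9163 V.
Loaded: R_B‖R_L = 3.033 kΩ, giving V = 9.59 × 3.033/42.03 = 0.6921 V.
Drop = (0.9163 − 0.6921) / 0.9163 = 24.5 %.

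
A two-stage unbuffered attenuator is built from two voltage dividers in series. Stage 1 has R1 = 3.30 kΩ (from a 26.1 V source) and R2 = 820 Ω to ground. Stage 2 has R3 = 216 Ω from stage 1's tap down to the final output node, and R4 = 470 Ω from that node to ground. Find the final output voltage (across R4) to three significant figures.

V_out ≈ 1.82 V

Stage 2 presents R3+R4 = 686.0 Ω as a load on stage 1's tap.
Stage 1's lower leg becomes R2‖(R3+R4) = 373.5 Ω, so V_mid = 26.1 × 373.5/3674 = 2.654 V.
Stage 2 is itself unloaded: V_out = V_mid × R4/(R3+R4) = 2.654 × 470/686.0 = 1.82 V.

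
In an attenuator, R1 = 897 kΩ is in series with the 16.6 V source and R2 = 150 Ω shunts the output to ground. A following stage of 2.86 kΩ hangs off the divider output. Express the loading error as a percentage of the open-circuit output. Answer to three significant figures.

The divider's output (Thévenin) resistance is R1‖R2 = 150.0 Ω.
Fractional drop under load = R_th/(R_th + R_L) = 150.0 / (150.0 + 2860) = 0.04983.
So the output falls by 4.98 %.

4.98 %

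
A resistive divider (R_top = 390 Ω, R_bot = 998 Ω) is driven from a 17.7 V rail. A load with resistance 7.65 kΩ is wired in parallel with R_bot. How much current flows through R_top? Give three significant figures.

R_bot‖R_L = 882.8 Ω, so the source sees R_top + R_bot‖R_L = 1273 Ω.
I = 17.7 V / 1273 Ω = 13.9 mA.

I ≈ 13.9 mA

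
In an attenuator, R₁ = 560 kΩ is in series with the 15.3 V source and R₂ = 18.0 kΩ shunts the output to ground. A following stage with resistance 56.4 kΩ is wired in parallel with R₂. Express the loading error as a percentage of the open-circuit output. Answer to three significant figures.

Unloaded V = 15.3 × 18.0/578.0 = 0.4765 V.
Loaded: R₂‖R_L = 13.65 kΩ, giving V = 15.3 × 13.65/573.6 = 0.3639 V.
Drop = (0.4765 − 0.3639) / 0.4765 = 23.6 %.

23.6 %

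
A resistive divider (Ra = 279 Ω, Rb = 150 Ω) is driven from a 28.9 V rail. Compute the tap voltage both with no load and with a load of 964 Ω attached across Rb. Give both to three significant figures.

Open-circuit: V = 28.9 × 150/(279 + 150) = 10.1 V.
With the load, Rb becomes Rb‖R_L = 129.8 Ω, so V = 28.9 × 129.8/408.8 = 9.18 V.

Unloaded: 10.1 V; loaded: 9.18 V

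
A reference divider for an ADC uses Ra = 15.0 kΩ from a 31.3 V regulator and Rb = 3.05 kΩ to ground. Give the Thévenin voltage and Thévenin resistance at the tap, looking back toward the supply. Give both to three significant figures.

V_th is the open-circuit tap voltage: 31.3 × 3.05/(15.0 + 3.05) = 5.29 V.
With the supply zeroed, Ra and Rb appear in parallel from the tap: R_th = Ra‖Rb = (15.0 × 3.05)/18.05 = 2.53 kΩ.

V_th = 5.29 V, R_th = 2.53 kΩ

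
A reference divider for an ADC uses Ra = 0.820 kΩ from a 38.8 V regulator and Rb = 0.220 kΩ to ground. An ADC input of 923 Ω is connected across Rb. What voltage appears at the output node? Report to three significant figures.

V_out ≈ 6.91 V

The load sits in parallel with Rb: Rb‖R_L = (220 × 923) / (220 + 923) = 177.7 Ω.
V_out = 38.8 × 177.7 / (820 + 177.7) = 38.8 × 177.7/997.7 = 6.91 V.
(Unloaded it would have been 8.21 V.)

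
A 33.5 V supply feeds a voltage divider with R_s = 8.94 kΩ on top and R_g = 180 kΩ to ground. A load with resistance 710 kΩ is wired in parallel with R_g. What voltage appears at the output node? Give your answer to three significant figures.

The load sits in parallel with R_g: R_g‖R_L = (180 × 710) / (180 + 710) = 143.6 kΩ.
V_out = 33.5 × 143.6 / (8.94 + 143.6) = 33.5 × 143.6/152.5 = 31.5 V.

V_out ≈ 31.5 V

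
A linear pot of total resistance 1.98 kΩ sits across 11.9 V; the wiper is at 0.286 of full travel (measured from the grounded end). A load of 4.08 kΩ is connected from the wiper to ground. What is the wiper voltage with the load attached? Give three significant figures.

V ≈ 3.10 V

The wiper splits the pot into (1−α)R = 1414 Ω above and αR = 566.3 Ω below.
Lower section ‖ load = 497.3 Ω.
V_wiper = 11.9 × 497.3/(1414 + 497.3) = 3.10 V.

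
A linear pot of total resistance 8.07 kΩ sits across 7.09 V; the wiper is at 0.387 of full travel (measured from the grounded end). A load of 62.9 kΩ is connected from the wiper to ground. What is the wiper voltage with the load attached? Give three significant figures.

V ≈ 2.66 V

The wiper splits the pot into (1−α)R = 4.947 kΩ above and αR = 3.123 kΩ below.
Lower section ‖ load = 2.975 kΩ.
V_wiper = 7.09 × 2.975/(4.947 + 2.975) = 2.66 V.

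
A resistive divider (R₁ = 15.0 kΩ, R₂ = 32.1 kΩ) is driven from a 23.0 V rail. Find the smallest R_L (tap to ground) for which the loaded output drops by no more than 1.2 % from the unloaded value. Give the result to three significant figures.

Output resistance R_th = R₁‖R₂ = (15.0 × 32.1)/47.10 = 10.22 kΩ.
The fractional drop is R_th/(R_th + R_L); requiring this ≤ 0.0120 gives R_L ≥ R_th(1/0.0120 − 1) = 10.22 × 82.33 = 842 kΩ.

R_L(min) ≈ 842 kΩ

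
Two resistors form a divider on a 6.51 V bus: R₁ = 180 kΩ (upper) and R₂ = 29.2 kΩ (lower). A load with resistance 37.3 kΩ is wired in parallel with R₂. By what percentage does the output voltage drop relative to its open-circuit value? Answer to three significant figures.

Unloaded V = 6.51 × 29.2/209.2 = 0.9087 V.
Loaded: R₂‖R_L = 16.38 kΩ, giving V = 6.51 × 16.38/196.4 = 0.5429 V.
Drop = (0.9087 − 0.5429) / 0.9087 = 40.2 %.

40.2 %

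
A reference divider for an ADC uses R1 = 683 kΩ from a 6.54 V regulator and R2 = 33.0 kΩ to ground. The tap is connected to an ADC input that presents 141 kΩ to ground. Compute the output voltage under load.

The load sits in parallel with R2: R2‖R_L = (33.0 × 141) / (33.0 + 141) = 26.74 kΩ.
V_out = 6.54 × 26.74 / (683 + 26.74) = 6.54 × 26.74/709.7 = 0.246 V.
(Unloaded it would have been 0.301 V.)

V_out ≈ 0.246 V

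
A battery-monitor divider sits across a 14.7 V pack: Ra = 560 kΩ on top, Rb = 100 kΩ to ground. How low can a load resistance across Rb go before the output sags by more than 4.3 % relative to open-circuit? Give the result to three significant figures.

R_L(min) ≈ 1.89 MΩ

Output resistance R_th = Ra‖Rb = (560 × 100)/660.0 = 84.85 kΩ.
The fractional drop is R_th/(R_th + R_L); requiring this ≤ 0.0430 gives R_L ≥ R_th(1/0.0430 − 1) = 84.85 × 22.26 = 1.89 MΩ.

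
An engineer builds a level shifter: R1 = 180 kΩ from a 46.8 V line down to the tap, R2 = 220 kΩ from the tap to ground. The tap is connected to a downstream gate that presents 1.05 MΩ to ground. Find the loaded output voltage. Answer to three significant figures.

V_out ≈ 23.5 V

The load sits in parallel with R2: R2‖R_L = (220 × 1050) / (220 + 1050) = 181.9 kΩ.
V_out = 46.8 × 181.9 / (180 + 181.9) = 46.8 × 181.9/361.9 = 23.5 V.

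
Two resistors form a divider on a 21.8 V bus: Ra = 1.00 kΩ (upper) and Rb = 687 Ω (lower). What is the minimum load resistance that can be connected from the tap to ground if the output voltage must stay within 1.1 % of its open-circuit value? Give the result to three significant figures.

R_L(min) ≈ 36.6 kΩ

Output resistance R_th = Ra‖Rb = (1000 × 687)/1687 = 407.2 Ω.
The fractional drop is R_th/(R_th + R_L); requiring this ≤ 0.0110 gives R_L ≥ R_th(1/0.0110 − 1) = 407.2 × 89.91 = 36.6 kΩ.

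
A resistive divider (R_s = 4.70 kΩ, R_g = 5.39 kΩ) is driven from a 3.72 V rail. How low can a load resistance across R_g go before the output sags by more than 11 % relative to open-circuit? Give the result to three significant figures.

R_L(min) ≈ 20.3 kΩ

Output resistance R_th = R_s‖R_g = (4.70 × 5.39)/10.09 = 2.511 kΩ.
The fractional drop is R_th/(R_th + R_L); requiring this ≤ 0.110 gives R_L ≥ R_th(1/0.110 − 1) = 2.511 × 8.091 = 20.3 kΩ.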